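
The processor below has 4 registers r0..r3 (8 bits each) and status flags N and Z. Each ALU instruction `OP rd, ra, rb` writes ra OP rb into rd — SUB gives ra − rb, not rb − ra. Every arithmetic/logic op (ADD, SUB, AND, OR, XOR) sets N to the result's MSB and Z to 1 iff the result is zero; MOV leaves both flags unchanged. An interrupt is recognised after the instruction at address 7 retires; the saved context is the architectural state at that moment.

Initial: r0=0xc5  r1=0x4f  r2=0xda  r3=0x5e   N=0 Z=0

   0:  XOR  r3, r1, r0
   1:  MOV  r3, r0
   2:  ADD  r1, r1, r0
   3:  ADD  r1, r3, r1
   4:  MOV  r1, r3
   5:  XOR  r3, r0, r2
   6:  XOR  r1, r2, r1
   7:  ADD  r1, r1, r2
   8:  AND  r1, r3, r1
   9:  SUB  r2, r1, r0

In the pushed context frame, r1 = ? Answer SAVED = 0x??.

after  0: r0=0xc5 r1=0x4f r2=0xda r3=0x8a  N=1 Z=0
after  1: r0=0xc5 r1=0x4f r2=0xda r3=0xc5  N=1 Z=0
after  2: r0=0xc5 r1=0x14 r2=0xda r3=0xc5  N=0 Z=0
after  3: r0=0xc5 r1=0xd9 r2=0xda r3=0xc5  N=1 Z=0
after  4: r0=0xc5 r1=0xc5 r2=0xda r3=0xc5  N=1 Z=0
after  5: r0=0xc5 r1=0xc5 r2=0xda r3=0x1f  N=0 Z=0
after  6: r0=0xc5 r1=0x1f r2=0xda r3=0x1f  N=0 Z=0
after  7: r0=0xc5 r1=0xf9 r2=0xda r3=0x1f  N=1 Z=0
-- IRQ taken; context saved, return-PC = 8 --

SAVED = 0xf9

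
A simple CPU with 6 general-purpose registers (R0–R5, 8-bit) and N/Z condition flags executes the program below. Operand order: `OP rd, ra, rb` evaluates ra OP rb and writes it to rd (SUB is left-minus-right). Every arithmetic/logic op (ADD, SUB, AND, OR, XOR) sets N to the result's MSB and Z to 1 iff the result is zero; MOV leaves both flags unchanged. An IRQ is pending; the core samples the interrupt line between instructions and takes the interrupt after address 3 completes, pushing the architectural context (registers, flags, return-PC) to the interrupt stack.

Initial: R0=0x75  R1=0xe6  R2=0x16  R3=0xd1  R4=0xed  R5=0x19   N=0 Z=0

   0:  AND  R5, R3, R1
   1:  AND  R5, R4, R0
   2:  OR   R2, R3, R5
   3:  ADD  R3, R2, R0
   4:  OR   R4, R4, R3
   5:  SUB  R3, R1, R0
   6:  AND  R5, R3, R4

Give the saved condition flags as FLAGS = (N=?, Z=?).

after  0: R0=0x75 R1=0xe6 R2=0x16 R3=0xd1 R4=0xed R5=0xc0  N=1 Z=0
after  1: R0=0x75 R1=0xe6 R2=0x16 R3=0xd1 R4=0xed R5=0x65  N=0 Z=0
after  2: R0=0x75 R1=0xe6 R2=0xf5 R3=0xd1 R4=0xed R5=0x65  N=1 Z=0
after  3: R0=0x75 R1=0xe6 R2=0xf5 R3=0x6a R4=0xed R5=0x65  N=0 Z=0
-- IRQ taken; context saved, return-PC = 4 --

FLAGS = (N=0, Z=0)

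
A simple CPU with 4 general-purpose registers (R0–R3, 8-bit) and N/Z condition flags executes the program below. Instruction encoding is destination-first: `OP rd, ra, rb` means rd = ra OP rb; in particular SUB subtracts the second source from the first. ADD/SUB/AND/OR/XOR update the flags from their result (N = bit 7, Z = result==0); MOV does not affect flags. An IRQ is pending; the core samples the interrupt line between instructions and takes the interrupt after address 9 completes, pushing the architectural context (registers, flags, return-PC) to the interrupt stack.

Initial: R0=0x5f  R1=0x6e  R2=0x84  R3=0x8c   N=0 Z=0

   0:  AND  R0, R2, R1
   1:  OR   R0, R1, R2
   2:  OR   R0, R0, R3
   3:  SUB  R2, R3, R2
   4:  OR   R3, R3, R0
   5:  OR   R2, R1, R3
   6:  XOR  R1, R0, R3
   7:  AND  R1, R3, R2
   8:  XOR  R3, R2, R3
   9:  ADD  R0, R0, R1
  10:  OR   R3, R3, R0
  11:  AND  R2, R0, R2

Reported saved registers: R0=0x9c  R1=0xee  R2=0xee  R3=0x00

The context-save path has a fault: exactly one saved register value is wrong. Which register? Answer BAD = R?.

after  0: R0=0x04 R1=0x6e R2=0x84 R3=0x8c  N=0 Z=0
after  1: R0=0xee R1=0x6e R2=0x84 R3=0x8c  N=1 Z=0
after  2: R0=0xee R1=0x6e R2=0x84 R3=0x8c  N=1 Z=0
after  3: R0=0xee R1=0x6e R2=0x08 R3=0x8c  N=0 Z=0
after  4: R0=0xee R1=0x6e R2=0x08 R3=0xee  N=1 Z=0
after  5: R0=0xee R1=0x6e R2=0xee R3=0xee  N=1 Z=0
after  6: R0=0xee R1=0x00 R2=0xee R3=0xee  N=0 Z=1
after  7: R0=0xee R1=0xee R2=0xee R3=0xee  N=1 Z=0
after  8: R0=0xee R1=0xee R2=0xee R3=0x00  N=0 Z=1
after  9: R0=0xdc R1=0xee R2=0xee R3=0x00  N=1 Z=0
-- IRQ taken; context saved, return-PC = 10 --
mismatch: R0: reported 0x9c vs actual 0xdc

BAD = R0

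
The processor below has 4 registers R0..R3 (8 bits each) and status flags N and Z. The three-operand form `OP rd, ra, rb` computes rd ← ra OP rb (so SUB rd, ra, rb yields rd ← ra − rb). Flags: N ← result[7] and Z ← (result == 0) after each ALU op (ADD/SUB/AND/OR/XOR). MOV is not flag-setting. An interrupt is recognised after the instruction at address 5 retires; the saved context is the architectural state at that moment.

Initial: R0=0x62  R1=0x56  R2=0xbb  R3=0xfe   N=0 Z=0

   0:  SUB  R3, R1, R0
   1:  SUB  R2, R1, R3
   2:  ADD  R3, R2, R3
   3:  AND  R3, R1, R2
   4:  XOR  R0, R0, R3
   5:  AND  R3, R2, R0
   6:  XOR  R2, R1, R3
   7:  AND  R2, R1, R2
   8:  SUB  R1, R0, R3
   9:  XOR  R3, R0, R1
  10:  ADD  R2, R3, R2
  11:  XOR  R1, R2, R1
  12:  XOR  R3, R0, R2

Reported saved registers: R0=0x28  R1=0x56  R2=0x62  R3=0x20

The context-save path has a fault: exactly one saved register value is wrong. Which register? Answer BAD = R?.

after  0: R0=0x62 R1=0x56 R2=0xbb R3=0xf4  N=1 Z=0
after  1: R0=0x62 R1=0x56 R2=0x62 R3=0xf4  N=0 Z=0
after  2: R0=0x62 R1=0x56 R2=0x62 R3=0x56  N=0 Z=0
after  3: R0=0x62 R1=0x56 R2=0x62 R3=0x42  N=0 Z=0
after  4: R0=0x20 R1=0x56 R2=0x62 R3=0x42  N=0 Z=0
after  5: R0=0x20 R1=0x56 R2=0x62 R3=0x20  N=0 Z=0
-- IRQ taken; context saved, return-PC = 6 --
mismatch: R0: reported 0x28 vs actual 0x20

BAD = R0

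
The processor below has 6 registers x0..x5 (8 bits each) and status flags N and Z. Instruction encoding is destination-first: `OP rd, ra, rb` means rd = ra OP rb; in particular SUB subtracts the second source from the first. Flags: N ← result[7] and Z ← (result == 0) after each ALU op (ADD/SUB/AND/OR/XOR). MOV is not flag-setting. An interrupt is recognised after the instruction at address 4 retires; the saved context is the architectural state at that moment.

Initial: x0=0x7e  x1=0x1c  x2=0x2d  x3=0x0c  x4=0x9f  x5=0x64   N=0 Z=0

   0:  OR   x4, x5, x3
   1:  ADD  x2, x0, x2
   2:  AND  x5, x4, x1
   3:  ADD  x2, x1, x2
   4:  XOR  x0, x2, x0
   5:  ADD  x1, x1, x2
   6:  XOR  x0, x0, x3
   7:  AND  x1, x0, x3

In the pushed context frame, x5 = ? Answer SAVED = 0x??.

SAVED = 0x0c

after  0: x0=0x7e x1=0x1c x2=0x2d x3=0x0c x4=0x6c x5=0x64  N=0 Z=0
after  1: x0=0x7e x1=0x1c x2=0xab x3=0x0c x4=0x6c x5=0x64  N=1 Z=0
after  2: x0=0x7e x1=0x1c x2=0xab x3=0x0c x4=0x6c x5=0x0c  N=0 Z=0
after  3: x0=0x7e x1=0x1c x2=0xc7 x3=0x0c x4=0x6c x5=0x0c  N=1 Z=0
after  4: x0=0xb9 x1=0x1c x2=0xc7 x3=0x0c x4=0x6c x5=0x0c  N=1 Z=0
-- IRQ taken; context saved, return-PC = 5 --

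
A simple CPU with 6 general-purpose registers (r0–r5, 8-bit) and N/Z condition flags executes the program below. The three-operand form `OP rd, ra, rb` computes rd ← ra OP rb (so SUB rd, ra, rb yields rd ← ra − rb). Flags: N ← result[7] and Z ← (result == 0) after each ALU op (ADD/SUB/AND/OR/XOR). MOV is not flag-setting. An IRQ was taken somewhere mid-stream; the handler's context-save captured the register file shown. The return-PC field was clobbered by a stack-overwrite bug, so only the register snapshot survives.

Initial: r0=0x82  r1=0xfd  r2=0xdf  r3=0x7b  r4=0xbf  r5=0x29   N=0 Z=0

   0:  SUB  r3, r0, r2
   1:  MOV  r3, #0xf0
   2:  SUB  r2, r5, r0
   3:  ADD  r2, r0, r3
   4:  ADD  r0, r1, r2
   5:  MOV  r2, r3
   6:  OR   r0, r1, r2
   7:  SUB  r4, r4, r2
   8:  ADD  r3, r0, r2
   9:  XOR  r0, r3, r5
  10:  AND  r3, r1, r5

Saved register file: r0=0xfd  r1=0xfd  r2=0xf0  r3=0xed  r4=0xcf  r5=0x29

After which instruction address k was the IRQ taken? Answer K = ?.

after  0: r0=0x82 r1=0xfd r2=0xdf r3=0xa3 r4=0xbf r5=0x29  N=1 Z=0
after  1: r0=0x82 r1=0xfd r2=0xdf r3=0xf0 r4=0xbf r5=0x29  N=1 Z=0
after  2: r0=0x82 r1=0xfd r2=0xa7 r3=0xf0 r4=0xbf r5=0x29  N=1 Z=0
after  3: r0=0x82 r1=0xfd r2=0x72 r3=0xf0 r4=0xbf r5=0x29  N=0 Z=0
after  4: r0=0x6f r1=0xfd r2=0x72 r3=0xf0 r4=0xbf r5=0x29  N=0 Z=0
after  5: r0=0x6f r1=0xfd r2=0xf0 r3=0xf0 r4=0xbf r5=0x29  N=0 Z=0
after  6: r0=0xfd r1=0xfd r2=0xf0 r3=0xf0 r4=0xbf r5=0x29  N=1 Z=0
after  7: r0=0xfd r1=0xfd r2=0xf0 r3=0xf0 r4=0xcf r5=0x29  N=1 Z=0
after  8: r0=0xfd r1=0xfd r2=0xf0 r3=0xed r4=0xcf r5=0x29  N=1 Z=0
-- IRQ taken; context saved, return-PC = 9 --

K = 8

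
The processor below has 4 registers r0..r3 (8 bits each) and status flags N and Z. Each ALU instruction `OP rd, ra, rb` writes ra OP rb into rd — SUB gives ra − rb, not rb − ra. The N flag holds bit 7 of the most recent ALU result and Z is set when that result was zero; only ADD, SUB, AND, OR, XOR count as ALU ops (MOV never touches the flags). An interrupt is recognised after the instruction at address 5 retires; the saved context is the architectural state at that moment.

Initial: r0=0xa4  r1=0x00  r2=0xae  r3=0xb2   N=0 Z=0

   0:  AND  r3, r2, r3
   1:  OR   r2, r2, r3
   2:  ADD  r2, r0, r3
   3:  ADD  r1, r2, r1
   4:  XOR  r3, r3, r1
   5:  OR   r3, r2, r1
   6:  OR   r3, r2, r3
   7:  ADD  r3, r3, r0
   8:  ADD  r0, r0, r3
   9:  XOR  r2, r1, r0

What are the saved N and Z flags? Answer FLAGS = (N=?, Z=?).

after  0: r0=0xa4 r1=0x00 r2=0xae r3=0xa2  N=1 Z=0
after  1: r0=0xa4 r1=0x00 r2=0xae r3=0xa2  N=1 Z=0
after  2: r0=0xa4 r1=0x00 r2=0x46 r3=0xa2  N=0 Z=0
after  3: r0=0xa4 r1=0x46 r2=0x46 r3=0xa2  N=0 Z=0
after  4: r0=0xa4 r1=0x46 r2=0x46 r3=0xe4  N=1 Z=0
after  5: r0=0xa4 r1=0x46 r2=0x46 r3=0x46  N=0 Z=0
-- IRQ taken; context saved, return-PC = 6 --

FLAGS = (N=0, Z=0)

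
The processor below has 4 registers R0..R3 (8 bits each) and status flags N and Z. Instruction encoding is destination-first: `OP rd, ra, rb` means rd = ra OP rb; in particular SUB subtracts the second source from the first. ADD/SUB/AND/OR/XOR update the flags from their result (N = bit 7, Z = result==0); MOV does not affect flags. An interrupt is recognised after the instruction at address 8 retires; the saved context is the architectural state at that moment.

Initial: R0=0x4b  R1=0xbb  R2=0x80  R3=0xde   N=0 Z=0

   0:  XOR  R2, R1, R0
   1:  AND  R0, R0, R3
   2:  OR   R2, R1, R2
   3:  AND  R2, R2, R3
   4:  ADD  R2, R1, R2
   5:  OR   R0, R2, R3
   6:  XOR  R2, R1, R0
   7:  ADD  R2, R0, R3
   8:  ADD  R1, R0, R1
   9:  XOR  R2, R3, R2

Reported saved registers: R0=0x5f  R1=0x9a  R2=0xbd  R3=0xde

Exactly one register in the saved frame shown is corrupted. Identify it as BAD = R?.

BAD = R0

after  0: R0=0x4b R1=0xbb R2=0xf0 R3=0xde  N=1 Z=0
after  1: R0=0x4a R1=0xbb R2=0xf0 R3=0xde  N=0 Z=0
after  2: R0=0x4a R1=0xbb R2=0xfb R3=0xde  N=1 Z=0
after  3: R0=0x4a R1=0xbb R2=0xda R3=0xde  N=1 Z=0
after  4: R0=0x4a R1=0xbb R2=0x95 R3=0xde  N=1 Z=0
after  5: R0=0xdf R1=0xbb R2=0x95 R3=0xde  N=1 Z=0
after  6: R0=0xdf R1=0xbb R2=0x64 R3=0xde  N=0 Z=0
after  7: R0=0xdf R1=0xbb R2=0xbd R3=0xde  N=1 Z=0
after  8: R0=0xdf R1=0x9a R2=0xbd R3=0xde  N=1 Z=0
-- IRQ taken; context saved, return-PC = 9 --
mismatch: R0: reported 0x5f vs actual 0xdf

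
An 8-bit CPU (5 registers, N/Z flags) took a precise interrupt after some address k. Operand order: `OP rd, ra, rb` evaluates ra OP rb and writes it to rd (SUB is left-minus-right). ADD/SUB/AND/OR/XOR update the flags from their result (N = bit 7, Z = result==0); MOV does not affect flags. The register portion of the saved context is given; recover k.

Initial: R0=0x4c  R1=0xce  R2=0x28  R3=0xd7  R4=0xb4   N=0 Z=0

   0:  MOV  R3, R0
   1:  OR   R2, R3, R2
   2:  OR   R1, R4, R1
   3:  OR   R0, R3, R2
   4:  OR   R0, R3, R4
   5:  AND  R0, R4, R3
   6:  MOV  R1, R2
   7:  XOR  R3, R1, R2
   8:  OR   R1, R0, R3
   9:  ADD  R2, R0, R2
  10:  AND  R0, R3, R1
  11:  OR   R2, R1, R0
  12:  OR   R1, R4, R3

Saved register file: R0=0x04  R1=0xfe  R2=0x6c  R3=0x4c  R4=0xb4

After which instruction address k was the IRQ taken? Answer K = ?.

K = 5

after  0: R0=0x4c R1=0xce R2=0x28 R3=0x4c R4=0xb4  N=0 Z=0
after  1: R0=0x4c R1=0xce R2=0x6c R3=0x4c R4=0xb4  N=0 Z=0
after  2: R0=0x4c R1=0xfe R2=0x6c R3=0x4c R4=0xb4  N=1 Z=0
after  3: R0=0x6c R1=0xfe R2=0x6c R3=0x4c R4=0xb4  N=0 Z=0
after  4: R0=0xfc R1=0xfe R2=0x6c R3=0x4c R4=0xb4  N=1 Z=0
after  5: R0=0x04 R1=0xfe R2=0x6c R3=0x4c R4=0xb4  N=0 Z=0
-- IRQ taken; context saved, return-PC = 6 --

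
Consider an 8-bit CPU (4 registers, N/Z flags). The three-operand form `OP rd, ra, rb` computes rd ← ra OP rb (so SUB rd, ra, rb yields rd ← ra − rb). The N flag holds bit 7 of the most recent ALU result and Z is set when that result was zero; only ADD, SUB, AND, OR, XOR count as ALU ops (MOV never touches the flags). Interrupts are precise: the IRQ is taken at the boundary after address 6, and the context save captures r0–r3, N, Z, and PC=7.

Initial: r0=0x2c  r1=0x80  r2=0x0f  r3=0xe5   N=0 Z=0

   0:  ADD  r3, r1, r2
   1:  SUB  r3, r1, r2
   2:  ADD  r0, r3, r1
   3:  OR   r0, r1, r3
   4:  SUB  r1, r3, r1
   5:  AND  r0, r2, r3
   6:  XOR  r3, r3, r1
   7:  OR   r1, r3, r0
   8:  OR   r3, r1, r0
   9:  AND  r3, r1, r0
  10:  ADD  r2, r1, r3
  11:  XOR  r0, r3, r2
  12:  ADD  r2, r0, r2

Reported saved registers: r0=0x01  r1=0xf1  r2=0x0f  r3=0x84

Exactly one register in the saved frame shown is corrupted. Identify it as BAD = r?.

BAD = r3

after  0: r0=0x2c r1=0x80 r2=0x0f r3=0x8f  N=1 Z=0
after  1: r0=0x2c r1=0x80 r2=0x0f r3=0x71  N=0 Z=0
after  2: r0=0xf1 r1=0x80 r2=0x0f r3=0x71  N=1 Z=0
after  3: r0=0xf1 r1=0x80 r2=0x0f r3=0x71  N=1 Z=0
after  4: r0=0xf1 r1=0xf1 r2=0x0f r3=0x71  N=1 Z=0
after  5: r0=0x01 r1=0xf1 r2=0x0f r3=0x71  N=0 Z=0
after  6: r0=0x01 r1=0xf1 r2=0x0f r3=0x80  N=1 Z=0
-- IRQ taken; context saved, return-PC = 7 --
mismatch: r3: reported 0x84 vs actual 0x80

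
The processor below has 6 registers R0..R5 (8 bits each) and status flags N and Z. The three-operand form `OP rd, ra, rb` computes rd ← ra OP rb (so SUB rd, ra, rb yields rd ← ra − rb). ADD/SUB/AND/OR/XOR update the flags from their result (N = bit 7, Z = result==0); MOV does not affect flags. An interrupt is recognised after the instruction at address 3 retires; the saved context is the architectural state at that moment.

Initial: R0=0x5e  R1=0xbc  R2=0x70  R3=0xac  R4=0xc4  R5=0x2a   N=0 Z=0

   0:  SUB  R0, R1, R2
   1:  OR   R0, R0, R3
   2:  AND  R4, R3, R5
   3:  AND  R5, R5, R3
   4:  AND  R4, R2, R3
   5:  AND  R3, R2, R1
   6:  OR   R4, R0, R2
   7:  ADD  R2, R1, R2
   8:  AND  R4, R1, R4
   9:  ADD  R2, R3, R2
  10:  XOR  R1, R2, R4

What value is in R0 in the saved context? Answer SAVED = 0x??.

SAVED = 0xec

after  0: R0=0x4c R1=0xbc R2=0x70 R3=0xac R4=0xc4 R5=0x2a  N=0 Z=0
after  1: R0=0xec R1=0xbc R2=0x70 R3=0xac R4=0xc4 R5=0x2a  N=1 Z=0
after  2: R0=0xec R1=0xbc R2=0x70 R3=0xac R4=0x28 R5=0x2a  N=0 Z=0
after  3: R0=0xec R1=0xbc R2=0x70 R3=0xac R4=0x28 R5=0x28  N=0 Z=0
-- IRQ taken; context saved, return-PC = 4 --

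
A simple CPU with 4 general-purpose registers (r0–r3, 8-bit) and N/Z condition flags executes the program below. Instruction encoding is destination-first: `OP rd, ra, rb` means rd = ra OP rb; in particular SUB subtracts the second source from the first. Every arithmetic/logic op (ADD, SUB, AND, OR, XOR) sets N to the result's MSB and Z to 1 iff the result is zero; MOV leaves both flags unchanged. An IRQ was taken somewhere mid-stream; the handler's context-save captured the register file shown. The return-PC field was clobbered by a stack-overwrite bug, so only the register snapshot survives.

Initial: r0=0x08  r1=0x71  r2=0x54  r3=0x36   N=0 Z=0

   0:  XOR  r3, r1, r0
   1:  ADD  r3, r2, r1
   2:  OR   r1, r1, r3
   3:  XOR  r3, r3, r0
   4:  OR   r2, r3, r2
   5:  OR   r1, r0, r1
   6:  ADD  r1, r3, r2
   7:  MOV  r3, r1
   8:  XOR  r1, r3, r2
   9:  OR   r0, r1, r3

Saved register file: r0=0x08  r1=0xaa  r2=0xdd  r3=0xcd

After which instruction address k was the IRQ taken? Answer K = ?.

K = 6

after  0: r0=0x08 r1=0x71 r2=0x54 r3=0x79  N=0 Z=0
after  1: r0=0x08 r1=0x71 r2=0x54 r3=0xc5  N=1 Z=0
after  2: r0=0x08 r1=0xf5 r2=0x54 r3=0xc5  N=1 Z=0
after  3: r0=0x08 r1=0xf5 r2=0x54 r3=0xcd  N=1 Z=0
after  4: r0=0x08 r1=0xf5 r2=0xdd r3=0xcd  N=1 Z=0
after  5: r0=0x08 r1=0xfd r2=0xdd r3=0xcd  N=1 Z=0
after  6: r0=0x08 r1=0xaa r2=0xdd r3=0xcd  N=1 Z=0
-- IRQ taken; context saved, return-PC = 7 --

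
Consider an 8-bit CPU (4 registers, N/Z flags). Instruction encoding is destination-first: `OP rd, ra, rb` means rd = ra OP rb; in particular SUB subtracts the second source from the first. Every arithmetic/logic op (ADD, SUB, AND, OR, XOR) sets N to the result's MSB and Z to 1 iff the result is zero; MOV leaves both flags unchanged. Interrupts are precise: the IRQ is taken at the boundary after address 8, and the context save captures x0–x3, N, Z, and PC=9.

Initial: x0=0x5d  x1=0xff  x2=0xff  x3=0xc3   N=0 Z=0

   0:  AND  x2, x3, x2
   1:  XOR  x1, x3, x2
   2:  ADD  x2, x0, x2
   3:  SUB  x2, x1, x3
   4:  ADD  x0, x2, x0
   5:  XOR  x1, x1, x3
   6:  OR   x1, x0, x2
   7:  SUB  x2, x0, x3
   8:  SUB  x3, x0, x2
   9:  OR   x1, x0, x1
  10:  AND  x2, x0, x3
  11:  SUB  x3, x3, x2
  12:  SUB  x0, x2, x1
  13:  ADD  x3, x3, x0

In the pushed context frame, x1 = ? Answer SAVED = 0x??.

after  0: x0=0x5d x1=0xff x2=0xc3 x3=0xc3  N=1 Z=0
after  1: x0=0x5d x1=0x00 x2=0xc3 x3=0xc3  N=0 Z=1
after  2: x0=0x5d x1=0x00 x2=0x20 x3=0xc3  N=0 Z=0
after  3: x0=0x5d x1=0x00 x2=0x3d x3=0xc3  N=0 Z=0
after  4: x0=0x9a x1=0x00 x2=0x3d x3=0xc3  N=1 Z=0
after  5: x0=0x9a x1=0xc3 x2=0x3d x3=0xc3  N=1 Z=0
after  6: x0=0x9a x1=0xbf x2=0x3d x3=0xc3  N=1 Z=0
after  7: x0=0x9a x1=0xbf x2=0xd7 x3=0xc3  N=1 Z=0
after  8: x0=0x9a x1=0xbf x2=0xd7 x3=0xc3  N=1 Z=0
-- IRQ taken; context saved, return-PC = 9 --

SAVED = 0xbf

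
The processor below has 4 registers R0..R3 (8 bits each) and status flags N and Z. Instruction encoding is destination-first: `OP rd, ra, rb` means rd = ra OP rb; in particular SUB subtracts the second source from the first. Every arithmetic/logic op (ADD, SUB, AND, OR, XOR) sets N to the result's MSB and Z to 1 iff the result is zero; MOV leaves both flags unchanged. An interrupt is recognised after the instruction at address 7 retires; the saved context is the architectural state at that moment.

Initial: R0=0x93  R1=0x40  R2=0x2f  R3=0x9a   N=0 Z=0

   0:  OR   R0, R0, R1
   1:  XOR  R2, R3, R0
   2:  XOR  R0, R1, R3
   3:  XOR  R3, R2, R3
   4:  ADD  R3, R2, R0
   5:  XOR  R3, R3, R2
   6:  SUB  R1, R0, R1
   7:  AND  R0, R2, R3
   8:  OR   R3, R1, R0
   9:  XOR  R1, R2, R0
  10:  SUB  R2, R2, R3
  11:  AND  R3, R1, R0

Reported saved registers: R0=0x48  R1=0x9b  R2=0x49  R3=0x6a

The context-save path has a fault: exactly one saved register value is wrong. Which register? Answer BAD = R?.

after  0: R0=0xd3 R1=0x40 R2=0x2f R3=0x9a  N=1 Z=0
after  1: R0=0xd3 R1=0x40 R2=0x49 R3=0x9a  N=0 Z=0
after  2: R0=0xda R1=0x40 R2=0x49 R3=0x9a  N=1 Z=0
after  3: R0=0xda R1=0x40 R2=0x49 R3=0xd3  N=1 Z=0
after  4: R0=0xda R1=0x40 R2=0x49 R3=0x23  N=0 Z=0
after  5: R0=0xda R1=0x40 R2=0x49 R3=0x6a  N=0 Z=0
after  6: R0=0xda R1=0x9a R2=0x49 R3=0x6a  N=1 Z=0
after  7: R0=0x48 R1=0x9a R2=0x49 R3=0x6a  N=0 Z=0
-- IRQ taken; context saved, return-PC = 8 --
mismatch: R1: reported 0x9b vs actual 0x9a

BAD = R1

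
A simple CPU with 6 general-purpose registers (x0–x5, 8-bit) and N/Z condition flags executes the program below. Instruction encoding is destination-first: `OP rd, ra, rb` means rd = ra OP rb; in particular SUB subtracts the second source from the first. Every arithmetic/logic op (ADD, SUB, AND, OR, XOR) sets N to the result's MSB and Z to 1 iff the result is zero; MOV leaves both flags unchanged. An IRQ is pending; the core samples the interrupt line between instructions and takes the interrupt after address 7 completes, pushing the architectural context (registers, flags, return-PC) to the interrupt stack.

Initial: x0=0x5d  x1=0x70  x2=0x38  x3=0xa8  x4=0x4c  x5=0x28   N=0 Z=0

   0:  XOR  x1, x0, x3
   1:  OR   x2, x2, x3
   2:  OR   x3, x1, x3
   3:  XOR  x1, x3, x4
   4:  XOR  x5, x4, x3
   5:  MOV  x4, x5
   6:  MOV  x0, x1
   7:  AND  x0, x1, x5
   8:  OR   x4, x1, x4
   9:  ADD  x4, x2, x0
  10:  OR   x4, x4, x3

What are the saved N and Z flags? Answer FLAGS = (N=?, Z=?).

FLAGS = (N=1, Z=0)

after  0: x0=0x5d x1=0xf5 x2=0x38 x3=0xa8 x4=0x4c x5=0x28  N=1 Z=0
after  1: x0=0x5d x1=0xf5 x2=0xb8 x3=0xa8 x4=0x4c x5=0x28  N=1 Z=0
after  2: x0=0x5d x1=0xf5 x2=0xb8 x3=0xfd x4=0x4c x5=0x28  N=1 Z=0
after  3: x0=0x5d x1=0xb1 x2=0xb8 x3=0xfd x4=0x4c x5=0x28  N=1 Z=0
after  4: x0=0x5d x1=0xb1 x2=0xb8 x3=0xfd x4=0x4c x5=0xb1  N=1 Z=0
after  5: x0=0x5d x1=0xb1 x2=0xb8 x3=0xfd x4=0xb1 x5=0xb1  N=1 Z=0
after  6: x0=0xb1 x1=0xb1 x2=0xb8 x3=0xfd x4=0xb1 x5=0xb1  N=1 Z=0
after  7: x0=0xb1 x1=0xb1 x2=0xb8 x3=0xfd x4=0xb1 x5=0xb1  N=1 Z=0
-- IRQ taken; context saved, return-PC = 8 --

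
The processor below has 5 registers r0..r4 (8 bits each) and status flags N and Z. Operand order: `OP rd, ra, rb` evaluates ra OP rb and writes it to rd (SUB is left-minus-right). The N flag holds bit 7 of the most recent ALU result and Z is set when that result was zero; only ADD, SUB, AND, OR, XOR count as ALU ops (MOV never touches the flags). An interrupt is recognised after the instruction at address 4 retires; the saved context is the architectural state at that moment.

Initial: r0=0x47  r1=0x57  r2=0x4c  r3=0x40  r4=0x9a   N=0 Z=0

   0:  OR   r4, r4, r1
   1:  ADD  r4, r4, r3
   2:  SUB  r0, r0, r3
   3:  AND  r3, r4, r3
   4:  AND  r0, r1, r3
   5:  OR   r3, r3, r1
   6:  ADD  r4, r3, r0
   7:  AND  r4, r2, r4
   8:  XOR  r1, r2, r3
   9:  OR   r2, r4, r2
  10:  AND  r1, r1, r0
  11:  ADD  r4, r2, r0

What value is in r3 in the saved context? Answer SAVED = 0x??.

SAVED = 0x00

after  0: r0=0x47 r1=0x57 r2=0x4c r3=0x40 r4=0xdf  N=1 Z=0
after  1: r0=0x47 r1=0x57 r2=0x4c r3=0x40 r4=0x1f  N=0 Z=0
after  2: r0=0x07 r1=0x57 r2=0x4c r3=0x40 r4=0x1f  N=0 Z=0
after  3: r0=0x07 r1=0x57 r2=0x4c r3=0x00 r4=0x1f  N=0 Z=1
after  4: r0=0x00 r1=0x57 r2=0x4c r3=0x00 r4=0x1f  N=0 Z=1
-- IRQ taken; context saved, return-PC = 5 --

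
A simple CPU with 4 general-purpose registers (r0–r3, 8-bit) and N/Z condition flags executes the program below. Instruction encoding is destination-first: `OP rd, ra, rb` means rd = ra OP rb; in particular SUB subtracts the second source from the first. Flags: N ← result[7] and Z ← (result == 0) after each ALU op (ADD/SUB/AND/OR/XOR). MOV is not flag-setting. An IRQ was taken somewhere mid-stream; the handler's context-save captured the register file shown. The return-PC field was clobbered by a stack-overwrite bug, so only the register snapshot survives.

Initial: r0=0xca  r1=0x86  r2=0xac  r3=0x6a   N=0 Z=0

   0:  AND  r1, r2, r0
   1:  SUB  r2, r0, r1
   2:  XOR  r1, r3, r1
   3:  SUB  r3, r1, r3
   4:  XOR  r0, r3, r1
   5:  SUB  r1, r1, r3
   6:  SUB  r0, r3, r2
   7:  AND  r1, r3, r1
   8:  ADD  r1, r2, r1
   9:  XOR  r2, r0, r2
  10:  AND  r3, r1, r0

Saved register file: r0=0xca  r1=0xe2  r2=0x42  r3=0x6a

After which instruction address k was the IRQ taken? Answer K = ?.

K = 2

after  0: r0=0xca r1=0x88 r2=0xac r3=0x6a  N=1 Z=0
after  1: r0=0xca r1=0x88 r2=0x42 r3=0x6a  N=0 Z=0
after  2: r0=0xca r1=0xe2 r2=0x42 r3=0x6a  N=1 Z=0
-- IRQ taken; context saved, return-PC = 3 --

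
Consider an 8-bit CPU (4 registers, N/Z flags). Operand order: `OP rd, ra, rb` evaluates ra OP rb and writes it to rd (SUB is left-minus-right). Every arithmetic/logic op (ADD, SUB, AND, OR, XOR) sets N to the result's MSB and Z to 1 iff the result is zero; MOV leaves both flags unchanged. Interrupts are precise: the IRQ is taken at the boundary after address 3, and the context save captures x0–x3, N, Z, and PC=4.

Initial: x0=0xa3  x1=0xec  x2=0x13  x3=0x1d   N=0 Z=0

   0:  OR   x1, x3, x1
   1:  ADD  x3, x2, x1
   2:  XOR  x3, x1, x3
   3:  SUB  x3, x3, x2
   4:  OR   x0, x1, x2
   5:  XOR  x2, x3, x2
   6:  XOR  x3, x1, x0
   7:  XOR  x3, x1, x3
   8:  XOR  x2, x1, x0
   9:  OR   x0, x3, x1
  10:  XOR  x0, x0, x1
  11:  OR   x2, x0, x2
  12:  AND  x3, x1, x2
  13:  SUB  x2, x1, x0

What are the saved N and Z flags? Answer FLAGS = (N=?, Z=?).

after  0: x0=0xa3 x1=0xfd x2=0x13 x3=0x1d  N=1 Z=0
after  1: x0=0xa3 x1=0xfd x2=0x13 x3=0x10  N=0 Z=0
after  2: x0=0xa3 x1=0xfd x2=0x13 x3=0xed  N=1 Z=0
after  3: x0=0xa3 x1=0xfd x2=0x13 x3=0xda  N=1 Z=0
-- IRQ taken; context saved, return-PC = 4 --

FLAGS = (N=1, Z=0)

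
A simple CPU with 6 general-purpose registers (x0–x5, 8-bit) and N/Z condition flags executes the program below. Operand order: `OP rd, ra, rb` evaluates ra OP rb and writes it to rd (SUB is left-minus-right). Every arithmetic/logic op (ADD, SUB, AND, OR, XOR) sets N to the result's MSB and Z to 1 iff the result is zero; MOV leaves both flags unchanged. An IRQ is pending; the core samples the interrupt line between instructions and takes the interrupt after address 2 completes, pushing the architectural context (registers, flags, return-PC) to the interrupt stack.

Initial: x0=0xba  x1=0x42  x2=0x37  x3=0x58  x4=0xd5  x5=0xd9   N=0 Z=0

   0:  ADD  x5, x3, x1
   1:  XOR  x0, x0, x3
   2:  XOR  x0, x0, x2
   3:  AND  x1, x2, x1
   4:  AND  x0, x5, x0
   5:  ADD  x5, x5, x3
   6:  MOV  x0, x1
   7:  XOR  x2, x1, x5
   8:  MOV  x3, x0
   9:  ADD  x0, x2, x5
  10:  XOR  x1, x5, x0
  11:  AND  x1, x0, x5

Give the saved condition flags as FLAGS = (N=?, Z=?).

FLAGS = (N=1, Z=0)

after  0: x0=0xba x1=0x42 x2=0x37 x3=0x58 x4=0xd5 x5=0x9a  N=1 Z=0
after  1: x0=0xe2 x1=0x42 x2=0x37 x3=0x58 x4=0xd5 x5=0x9a  N=1 Z=0
after  2: x0=0xd5 x1=0x42 x2=0x37 x3=0x58 x4=0xd5 x5=0x9a  N=1 Z=0
-- IRQ taken; context saved, return-PC = 3 --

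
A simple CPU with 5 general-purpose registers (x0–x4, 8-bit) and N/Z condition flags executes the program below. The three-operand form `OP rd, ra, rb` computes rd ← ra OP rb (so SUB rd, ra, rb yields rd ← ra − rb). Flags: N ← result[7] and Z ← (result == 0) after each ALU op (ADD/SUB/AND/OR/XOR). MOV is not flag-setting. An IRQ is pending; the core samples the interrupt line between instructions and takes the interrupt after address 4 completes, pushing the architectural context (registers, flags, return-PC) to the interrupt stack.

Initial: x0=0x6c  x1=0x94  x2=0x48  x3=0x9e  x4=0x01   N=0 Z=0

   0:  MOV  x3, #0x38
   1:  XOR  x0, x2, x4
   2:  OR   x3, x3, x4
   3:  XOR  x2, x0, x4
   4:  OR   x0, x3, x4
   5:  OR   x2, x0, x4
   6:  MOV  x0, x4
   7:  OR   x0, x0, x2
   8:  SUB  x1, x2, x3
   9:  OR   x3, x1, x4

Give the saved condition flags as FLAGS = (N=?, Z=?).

after  0: x0=0x6c x1=0x94 x2=0x48 x3=0x38 x4=0x01  N=0 Z=0
after  1: x0=0x49 x1=0x94 x2=0x48 x3=0x38 x4=0x01  N=0 Z=0
after  2: x0=0x49 x1=0x94 x2=0x48 x3=0x39 x4=0x01  N=0 Z=0
after  3: x0=0x49 x1=0x94 x2=0x48 x3=0x39 x4=0x01  N=0 Z=0
after  4: x0=0x39 x1=0x94 x2=0x48 x3=0x39 x4=0x01  N=0 Z=0
-- IRQ taken; context saved, return-PC = 5 --

FLAGS = (N=0, Z=0)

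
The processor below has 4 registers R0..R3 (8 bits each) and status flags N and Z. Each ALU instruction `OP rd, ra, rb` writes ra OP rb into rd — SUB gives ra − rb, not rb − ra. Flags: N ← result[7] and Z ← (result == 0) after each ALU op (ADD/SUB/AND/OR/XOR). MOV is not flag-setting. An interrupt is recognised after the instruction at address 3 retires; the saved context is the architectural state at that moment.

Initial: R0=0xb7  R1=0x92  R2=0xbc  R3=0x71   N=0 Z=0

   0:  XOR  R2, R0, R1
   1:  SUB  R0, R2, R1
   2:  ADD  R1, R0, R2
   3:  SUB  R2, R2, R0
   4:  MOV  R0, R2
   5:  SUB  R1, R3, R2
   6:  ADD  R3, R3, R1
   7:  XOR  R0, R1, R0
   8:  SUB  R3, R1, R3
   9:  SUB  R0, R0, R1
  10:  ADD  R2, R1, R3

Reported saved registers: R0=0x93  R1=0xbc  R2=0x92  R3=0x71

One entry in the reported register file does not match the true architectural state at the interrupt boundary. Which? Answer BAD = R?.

BAD = R1

after  0: R0=0xb7 R1=0x92 R2=0x25 R3=0x71  N=0 Z=0
after  1: R0=0x93 R1=0x92 R2=0x25 R3=0x71  N=1 Z=0
after  2: R0=0x93 R1=0xb8 R2=0x25 R3=0x71  N=1 Z=0
after  3: R0=0x93 R1=0xb8 R2=0x92 R3=0x71  N=1 Z=0
-- IRQ taken; context saved, return-PC = 4 --
mismatch: R1: reported 0xbc vs actual 0xb8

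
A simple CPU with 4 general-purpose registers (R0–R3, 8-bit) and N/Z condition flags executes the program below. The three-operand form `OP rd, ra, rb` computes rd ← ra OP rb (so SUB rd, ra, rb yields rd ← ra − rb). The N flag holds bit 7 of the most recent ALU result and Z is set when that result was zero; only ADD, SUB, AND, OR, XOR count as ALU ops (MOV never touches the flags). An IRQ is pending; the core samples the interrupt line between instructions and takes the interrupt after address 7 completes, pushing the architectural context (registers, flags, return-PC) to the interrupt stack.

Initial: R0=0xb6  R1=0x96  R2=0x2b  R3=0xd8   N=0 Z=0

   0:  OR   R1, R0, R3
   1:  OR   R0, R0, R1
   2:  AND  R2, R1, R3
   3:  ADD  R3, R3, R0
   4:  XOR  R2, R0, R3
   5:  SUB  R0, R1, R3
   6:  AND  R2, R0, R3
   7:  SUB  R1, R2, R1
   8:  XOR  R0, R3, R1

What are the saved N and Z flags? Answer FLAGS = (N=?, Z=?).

after  0: R0=0xb6 R1=0xfe R2=0x2b R3=0xd8  N=1 Z=0
after  1: R0=0xfe R1=0xfe R2=0x2b R3=0xd8  N=1 Z=0
after  2: R0=0xfe R1=0xfe R2=0xd8 R3=0xd8  N=1 Z=0
after  3: R0=0xfe R1=0xfe R2=0xd8 R3=0xd6  N=1 Z=0
after  4: R0=0xfe R1=0xfe R2=0x28 R3=0xd6  N=0 Z=0
after  5: R0=0x28 R1=0xfe R2=0x28 R3=0xd6  N=0 Z=0
after  6: R0=0x28 R1=0xfe R2=0x00 R3=0xd6  N=0 Z=1
after  7: R0=0x28 R1=0x02 R2=0x00 R3=0xd6  N=0 Z=0
-- IRQ taken; context saved, return-PC = 8 --

FLAGS = (N=0, Z=0)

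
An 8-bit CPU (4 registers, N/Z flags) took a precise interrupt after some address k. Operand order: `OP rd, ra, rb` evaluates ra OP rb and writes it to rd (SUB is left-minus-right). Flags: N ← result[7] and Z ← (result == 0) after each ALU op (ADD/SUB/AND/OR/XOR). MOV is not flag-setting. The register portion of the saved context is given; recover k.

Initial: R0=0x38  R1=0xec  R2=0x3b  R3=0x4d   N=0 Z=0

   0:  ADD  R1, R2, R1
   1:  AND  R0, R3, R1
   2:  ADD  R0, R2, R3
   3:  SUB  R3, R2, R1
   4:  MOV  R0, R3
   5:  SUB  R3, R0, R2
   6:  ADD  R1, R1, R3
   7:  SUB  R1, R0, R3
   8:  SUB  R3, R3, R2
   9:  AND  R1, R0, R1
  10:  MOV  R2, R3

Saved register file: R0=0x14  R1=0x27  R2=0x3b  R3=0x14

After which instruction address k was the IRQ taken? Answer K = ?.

after  0: R0=0x38 R1=0x27 R2=0x3b R3=0x4d  N=0 Z=0
after  1: R0=0x05 R1=0x27 R2=0x3b R3=0x4d  N=0 Z=0
after  2: R0=0x88 R1=0x27 R2=0x3b R3=0x4d  N=1 Z=0
after  3: R0=0x88 R1=0x27 R2=0x3b R3=0x14  N=0 Z=0
after  4: R0=0x14 R1=0x27 R2=0x3b R3=0x14  N=0 Z=0
-- IRQ taken; context saved, return-PC = 5 --

K = 4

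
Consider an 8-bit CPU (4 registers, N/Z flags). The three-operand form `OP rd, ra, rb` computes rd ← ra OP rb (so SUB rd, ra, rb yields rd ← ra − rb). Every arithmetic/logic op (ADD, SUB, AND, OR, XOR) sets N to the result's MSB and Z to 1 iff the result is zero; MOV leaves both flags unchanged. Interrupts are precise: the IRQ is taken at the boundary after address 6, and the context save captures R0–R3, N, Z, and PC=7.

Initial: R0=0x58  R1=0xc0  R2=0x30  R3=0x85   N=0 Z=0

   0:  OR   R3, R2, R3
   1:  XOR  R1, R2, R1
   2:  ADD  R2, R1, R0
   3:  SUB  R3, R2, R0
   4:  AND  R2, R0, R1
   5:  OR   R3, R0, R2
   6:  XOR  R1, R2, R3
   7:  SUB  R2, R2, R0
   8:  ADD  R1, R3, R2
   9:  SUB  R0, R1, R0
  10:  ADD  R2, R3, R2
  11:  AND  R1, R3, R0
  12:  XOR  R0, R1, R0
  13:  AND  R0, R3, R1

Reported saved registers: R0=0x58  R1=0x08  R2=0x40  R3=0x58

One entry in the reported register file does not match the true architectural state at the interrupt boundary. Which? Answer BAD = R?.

after  0: R0=0x58 R1=0xc0 R2=0x30 R3=0xb5  N=1 Z=0
after  1: R0=0x58 R1=0xf0 R2=0x30 R3=0xb5  N=1 Z=0
after  2: R0=0x58 R1=0xf0 R2=0x48 R3=0xb5  N=0 Z=0
after  3: R0=0x58 R1=0xf0 R2=0x48 R3=0xf0  N=1 Z=0
after  4: R0=0x58 R1=0xf0 R2=0x50 R3=0xf0  N=0 Z=0
after  5: R0=0x58 R1=0xf0 R2=0x50 R3=0x58  N=0 Z=0
after  6: R0=0x58 R1=0x08 R2=0x50 R3=0x58  N=0 Z=0
-- IRQ taken; context saved, return-PC = 7 --
mismatch: R2: reported 0x40 vs actual 0x50

BAD = R2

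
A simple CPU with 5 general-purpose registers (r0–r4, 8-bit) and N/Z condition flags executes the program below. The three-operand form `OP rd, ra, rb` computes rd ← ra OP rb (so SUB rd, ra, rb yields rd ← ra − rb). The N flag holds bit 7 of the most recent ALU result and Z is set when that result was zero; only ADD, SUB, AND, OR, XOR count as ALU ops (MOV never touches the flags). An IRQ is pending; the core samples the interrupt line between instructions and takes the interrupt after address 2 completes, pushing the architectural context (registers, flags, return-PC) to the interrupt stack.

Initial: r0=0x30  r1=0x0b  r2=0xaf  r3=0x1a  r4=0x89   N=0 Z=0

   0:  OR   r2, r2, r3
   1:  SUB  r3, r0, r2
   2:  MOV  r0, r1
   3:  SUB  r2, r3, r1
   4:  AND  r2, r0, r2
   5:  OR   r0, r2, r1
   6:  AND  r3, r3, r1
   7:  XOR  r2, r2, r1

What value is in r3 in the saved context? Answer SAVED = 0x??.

after  0: r0=0x30 r1=0x0b r2=0xbf r3=0x1a r4=0x89  N=1 Z=0
after  1: r0=0x30 r1=0x0b r2=0xbf r3=0x71 r4=0x89  N=0 Z=0
after  2: r0=0x0b r1=0x0b r2=0xbf r3=0x71 r4=0x89  N=0 Z=0
-- IRQ taken; context saved, return-PC = 3 --

SAVED = 0x71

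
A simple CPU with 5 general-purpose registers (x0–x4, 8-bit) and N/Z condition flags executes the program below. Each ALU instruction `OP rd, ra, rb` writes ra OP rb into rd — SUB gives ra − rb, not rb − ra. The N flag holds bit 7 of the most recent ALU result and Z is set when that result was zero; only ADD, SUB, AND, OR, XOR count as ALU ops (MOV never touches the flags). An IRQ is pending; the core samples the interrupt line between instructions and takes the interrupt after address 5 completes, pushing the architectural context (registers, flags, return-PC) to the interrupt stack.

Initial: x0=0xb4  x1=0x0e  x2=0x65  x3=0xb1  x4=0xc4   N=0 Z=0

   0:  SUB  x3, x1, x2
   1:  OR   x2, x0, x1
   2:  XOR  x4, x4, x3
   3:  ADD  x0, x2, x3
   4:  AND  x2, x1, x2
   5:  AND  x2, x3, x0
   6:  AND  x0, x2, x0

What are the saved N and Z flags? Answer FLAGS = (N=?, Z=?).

after  0: x0=0xb4 x1=0x0e x2=0x65 x3=0xa9 x4=0xc4  N=1 Z=0
after  1: x0=0xb4 x1=0x0e x2=0xbe x3=0xa9 x4=0xc4  N=1 Z=0
after  2: x0=0xb4 x1=0x0e x2=0xbe x3=0xa9 x4=0x6d  N=0 Z=0
after  3: x0=0x67 x1=0x0e x2=0xbe x3=0xa9 x4=0x6d  N=0 Z=0
after  4: x0=0x67 x1=0x0e x2=0x0e x3=0xa9 x4=0x6d  N=0 Z=0
after  5: x0=0x67 x1=0x0e x2=0x21 x3=0xa9 x4=0x6d  N=0 Z=0
-- IRQ taken; context saved, return-PC = 6 --

FLAGS = (N=0, Z=0)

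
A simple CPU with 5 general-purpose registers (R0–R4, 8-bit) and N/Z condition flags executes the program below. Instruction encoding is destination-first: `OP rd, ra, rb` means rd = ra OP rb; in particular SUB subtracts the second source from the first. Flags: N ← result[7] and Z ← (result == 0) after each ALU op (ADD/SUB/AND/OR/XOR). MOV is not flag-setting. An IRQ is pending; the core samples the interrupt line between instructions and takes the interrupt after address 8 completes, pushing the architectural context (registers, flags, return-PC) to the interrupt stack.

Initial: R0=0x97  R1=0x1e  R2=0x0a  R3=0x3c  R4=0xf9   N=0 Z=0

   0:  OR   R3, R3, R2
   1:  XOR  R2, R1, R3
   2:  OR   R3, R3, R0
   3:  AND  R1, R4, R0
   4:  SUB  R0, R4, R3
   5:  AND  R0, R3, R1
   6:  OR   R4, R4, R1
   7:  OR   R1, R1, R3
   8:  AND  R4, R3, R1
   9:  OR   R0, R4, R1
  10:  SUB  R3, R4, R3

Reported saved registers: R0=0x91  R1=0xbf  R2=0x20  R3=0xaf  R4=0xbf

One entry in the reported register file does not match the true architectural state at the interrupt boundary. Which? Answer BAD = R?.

after  0: R0=0x97 R1=0x1e R2=0x0a R3=0x3e R4=0xf9  N=0 Z=0
after  1: R0=0x97 R1=0x1e R2=0x20 R3=0x3e R4=0xf9  N=0 Z=0
after  2: R0=0x97 R1=0x1e R2=0x20 R3=0xbf R4=0xf9  N=1 Z=0
after  3: R0=0x97 R1=0x91 R2=0x20 R3=0xbf R4=0xf9  N=1 Z=0
after  4: R0=0x3a R1=0x91 R2=0x20 R3=0xbf R4=0xf9  N=0 Z=0
after  5: R0=0x91 R1=0x91 R2=0x20 R3=0xbf R4=0xf9  N=1 Z=0
after  6: R0=0x91 R1=0x91 R2=0x20 R3=0xbf R4=0xf9  N=1 Z=0
after  7: R0=0x91 R1=0xbf R2=0x20 R3=0xbf R4=0xf9  N=1 Z=0
after  8: R0=0x91 R1=0xbf R2=0x20 R3=0xbf R4=0xbf  N=1 Z=0
-- IRQ taken; context saved, return-PC = 9 --
mismatch: R3: reported 0xaf vs actual 0xbf

BAD = R3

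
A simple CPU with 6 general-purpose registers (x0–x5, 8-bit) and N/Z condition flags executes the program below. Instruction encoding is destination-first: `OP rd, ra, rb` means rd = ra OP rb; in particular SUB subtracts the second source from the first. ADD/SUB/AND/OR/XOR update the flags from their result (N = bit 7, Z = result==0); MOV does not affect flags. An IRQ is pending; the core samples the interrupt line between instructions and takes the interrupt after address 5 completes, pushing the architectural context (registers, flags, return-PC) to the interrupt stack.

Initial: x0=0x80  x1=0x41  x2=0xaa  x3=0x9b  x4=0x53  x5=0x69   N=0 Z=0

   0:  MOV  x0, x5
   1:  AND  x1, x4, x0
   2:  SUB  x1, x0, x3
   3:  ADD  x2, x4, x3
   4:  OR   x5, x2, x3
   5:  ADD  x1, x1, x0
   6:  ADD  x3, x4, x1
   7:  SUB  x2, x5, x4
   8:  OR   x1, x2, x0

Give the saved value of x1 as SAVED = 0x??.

SAVED = 0x37

after  0: x0=0x69 x1=0x41 x2=0xaa x3=0x9b x4=0x53 x5=0x69  N=0 Z=0
after  1: x0=0x69 x1=0x41 x2=0xaa x3=0x9b x4=0x53 x5=0x69  N=0 Z=0
after  2: x0=0x69 x1=0xce x2=0xaa x3=0x9b x4=0x53 x5=0x69  N=1 Z=0
after  3: x0=0x69 x1=0xce x2=0xee x3=0x9b x4=0x53 x5=0x69  N=1 Z=0
after  4: x0=0x69 x1=0xce x2=0xee x3=0x9b x4=0x53 x5=0xff  N=1 Z=0
after  5: x0=0x69 x1=0x37 x2=0xee x3=0x9b x4=0x53 x5=0xff  N=0 Z=0
-- IRQ taken; context saved, return-PC = 6 --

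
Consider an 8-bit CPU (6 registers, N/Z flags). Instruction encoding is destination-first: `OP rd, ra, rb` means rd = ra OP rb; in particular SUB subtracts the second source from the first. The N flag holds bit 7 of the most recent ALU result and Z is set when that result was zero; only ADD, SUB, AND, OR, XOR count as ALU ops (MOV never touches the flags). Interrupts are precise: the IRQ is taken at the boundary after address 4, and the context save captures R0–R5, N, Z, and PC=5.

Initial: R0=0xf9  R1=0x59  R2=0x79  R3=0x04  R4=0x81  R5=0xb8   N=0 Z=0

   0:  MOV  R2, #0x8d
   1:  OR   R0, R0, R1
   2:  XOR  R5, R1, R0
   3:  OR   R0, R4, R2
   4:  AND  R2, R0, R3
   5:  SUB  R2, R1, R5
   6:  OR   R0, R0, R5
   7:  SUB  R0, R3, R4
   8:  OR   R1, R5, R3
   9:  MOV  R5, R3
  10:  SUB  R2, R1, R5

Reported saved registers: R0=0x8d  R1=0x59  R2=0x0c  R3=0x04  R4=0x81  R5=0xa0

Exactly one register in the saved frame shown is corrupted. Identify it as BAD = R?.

BAD = R2

after  0: R0=0xf9 R1=0x59 R2=0x8d R3=0x04 R4=0x81 R5=0xb8  N=0 Z=0
after  1: R0=0xf9 R1=0x59 R2=0x8d R3=0x04 R4=0x81 R5=0xb8  N=1 Z=0
after  2: R0=0xf9 R1=0x59 R2=0x8d R3=0x04 R4=0x81 R5=0xa0  N=1 Z=0
after  3: R0=0x8d R1=0x59 R2=0x8d R3=0x04 R4=0x81 R5=0xa0  N=1 Z=0
after  4: R0=0x8d R1=0x59 R2=0x04 R3=0x04 R4=0x81 R5=0xa0  N=0 Z=0
-- IRQ taken; context saved, return-PC = 5 --
mismatch: R2: reported 0x0c vs actual 0x04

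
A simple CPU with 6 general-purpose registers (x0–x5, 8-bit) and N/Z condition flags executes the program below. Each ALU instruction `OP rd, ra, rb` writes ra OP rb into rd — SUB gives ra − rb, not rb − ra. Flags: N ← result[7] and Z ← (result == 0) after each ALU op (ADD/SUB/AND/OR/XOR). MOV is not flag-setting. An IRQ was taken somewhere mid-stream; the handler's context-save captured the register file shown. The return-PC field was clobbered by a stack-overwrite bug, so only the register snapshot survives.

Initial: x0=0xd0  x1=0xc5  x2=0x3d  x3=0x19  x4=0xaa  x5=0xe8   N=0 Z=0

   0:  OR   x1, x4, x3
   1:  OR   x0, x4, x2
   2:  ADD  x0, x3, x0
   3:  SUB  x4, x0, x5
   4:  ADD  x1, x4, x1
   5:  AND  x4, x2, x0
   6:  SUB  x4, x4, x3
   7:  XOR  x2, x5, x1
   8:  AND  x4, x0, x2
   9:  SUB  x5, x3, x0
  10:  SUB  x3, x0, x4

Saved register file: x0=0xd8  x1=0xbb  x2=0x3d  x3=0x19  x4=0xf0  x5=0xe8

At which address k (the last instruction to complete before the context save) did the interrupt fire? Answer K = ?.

K = 3

after  0: x0=0xd0 x1=0xbb x2=0x3d x3=0x19 x4=0xaa x5=0xe8  N=1 Z=0
after  1: x0=0xbf x1=0xbb x2=0x3d x3=0x19 x4=0xaa x5=0xe8  N=1 Z=0
after  2: x0=0xd8 x1=0xbb x2=0x3d x3=0x19 x4=0xaa x5=0xe8  N=1 Z=0
after  3: x0=0xd8 x1=0xbb x2=0x3d x3=0x19 x4=0xf0 x5=0xe8  N=1 Z=0
-- IRQ taken; context saved, return-PC = 4 --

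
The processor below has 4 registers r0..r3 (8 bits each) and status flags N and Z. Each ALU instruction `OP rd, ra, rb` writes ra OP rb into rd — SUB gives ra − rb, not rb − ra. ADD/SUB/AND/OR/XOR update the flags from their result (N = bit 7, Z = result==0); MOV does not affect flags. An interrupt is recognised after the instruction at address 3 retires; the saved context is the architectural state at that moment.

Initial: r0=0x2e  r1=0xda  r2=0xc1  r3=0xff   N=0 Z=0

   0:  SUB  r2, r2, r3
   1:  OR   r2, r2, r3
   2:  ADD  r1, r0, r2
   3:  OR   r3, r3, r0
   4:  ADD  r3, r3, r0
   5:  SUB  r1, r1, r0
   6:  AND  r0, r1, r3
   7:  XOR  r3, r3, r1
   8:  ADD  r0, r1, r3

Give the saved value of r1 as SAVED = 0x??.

SAVED = 0x2d

after  0: r0=0x2e r1=0xda r2=0xc2 r3=0xff  N=1 Z=0
after  1: r0=0x2e r1=0xda r2=0xff r3=0xff  N=1 Z=0
after  2: r0=0x2e r1=0x2d r2=0xff r3=0xff  N=0 Z=0
after  3: r0=0x2e r1=0x2d r2=0xff r3=0xff  N=1 Z=0
-- IRQ taken; context saved, return-PC = 4 --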